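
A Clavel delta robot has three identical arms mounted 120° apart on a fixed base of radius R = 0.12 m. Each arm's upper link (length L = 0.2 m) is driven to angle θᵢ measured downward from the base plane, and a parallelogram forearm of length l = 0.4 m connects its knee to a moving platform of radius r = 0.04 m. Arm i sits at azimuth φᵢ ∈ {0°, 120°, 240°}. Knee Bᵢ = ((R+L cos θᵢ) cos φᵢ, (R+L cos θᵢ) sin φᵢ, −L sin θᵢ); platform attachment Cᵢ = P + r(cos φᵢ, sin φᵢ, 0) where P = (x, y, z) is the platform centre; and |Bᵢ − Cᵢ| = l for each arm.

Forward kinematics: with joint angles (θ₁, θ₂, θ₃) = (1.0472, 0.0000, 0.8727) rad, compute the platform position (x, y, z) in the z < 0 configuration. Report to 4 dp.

centre 1 = (0.1800·cos0.0°, 0.1800·sin0.0°, -0.1732) = (0.1800, 0.0000, -0.1732)
centre 2 = (0.2800·cos120.0°, 0.2800·sin120.0°, 0.0000) = (-0.1400, 0.2425, 0.0000)
centre 3 = (0.2086·cos240.0°, 0.2086·sin240.0°, -0.1532) = (-0.1043, -0.1806, -0.1532)
eliminate P² terms by subtracting sphere 1 from 2 and 3
linear system: -0.6400x+0.4850y = 0.0160−0.3464z; -0.5686x+-0.3612y = 0.0046−0.0400z
det = 0.5069;  x = -0.0158+0.2851z,  y = 0.0122+-0.3381z
into |P−centre ₁|² = l²: 1.1956z² + 0.2265z + -0.0915 = 0;  Δ = 0.4890;  z = -0.3872 or 0.1977 → z<0 root = -0.3872
x = -0.1262, y = 0.1431

(-0.1262, 0.1431, -0.3872)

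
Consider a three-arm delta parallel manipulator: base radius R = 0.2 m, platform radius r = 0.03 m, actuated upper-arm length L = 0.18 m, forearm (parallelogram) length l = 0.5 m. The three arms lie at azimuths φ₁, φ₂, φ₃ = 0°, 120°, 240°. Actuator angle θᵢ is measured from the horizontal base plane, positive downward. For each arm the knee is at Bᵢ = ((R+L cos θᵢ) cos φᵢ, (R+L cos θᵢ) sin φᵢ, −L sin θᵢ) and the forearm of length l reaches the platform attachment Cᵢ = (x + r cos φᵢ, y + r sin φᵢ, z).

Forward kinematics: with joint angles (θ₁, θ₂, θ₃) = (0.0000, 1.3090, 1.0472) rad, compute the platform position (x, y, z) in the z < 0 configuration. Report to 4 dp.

(0.2103, -0.0497, -0.4775)

φ1=0.0°: virtual centre (0.3500, 0.0000, 0.0000), radius l
φ2=120.0°: virtual centre (-0.1083, 0.1876, -0.1739), radius l
φ3=240.0°: virtual centre (-0.1300, -0.2252, -0.1559), radius l
|O₂|²−|O₁|² = -0.0454;  |O₃|²−|O₁|² = -0.0306
plane₁₂: -0.9166x+0.3751y+-0.3477z = -0.0454
det = 0.7729;  x = 0.0413+-0.3539z,  y = -0.0201+0.0622z
into |P−O₁|² = l²: 1.1291z² + 0.2160z + -0.1543 = 0;  Δ = 0.7435;  z = -0.4775 or 0.2862 → z<0 root = -0.4775
x = 0.2103, y = -0.0497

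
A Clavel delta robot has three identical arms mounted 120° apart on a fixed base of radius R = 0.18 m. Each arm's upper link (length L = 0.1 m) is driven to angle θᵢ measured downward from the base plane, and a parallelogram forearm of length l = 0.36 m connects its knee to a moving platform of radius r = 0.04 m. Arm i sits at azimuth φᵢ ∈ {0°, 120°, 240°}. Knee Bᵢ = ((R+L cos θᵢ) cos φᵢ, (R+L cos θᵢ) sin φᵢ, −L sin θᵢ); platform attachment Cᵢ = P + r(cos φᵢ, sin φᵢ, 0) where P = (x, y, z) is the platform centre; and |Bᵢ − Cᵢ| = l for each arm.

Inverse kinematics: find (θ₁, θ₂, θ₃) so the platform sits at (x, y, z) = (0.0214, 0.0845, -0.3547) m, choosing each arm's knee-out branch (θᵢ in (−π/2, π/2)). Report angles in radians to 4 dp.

arm 1 (φ=0.0°): x'=0.0214, y'=0.0845
  A cos θ + B sin θ = C:  0.1186·cos θ + -0.3547·sin θ = -0.1371
  γ=atan2(-0.3547,0.1186)=-1.2481;  ψ=arccos(-0.3666)=1.9461;  θ1=γ+ψ≈0.6980
arm 2 (φ=120.0°): x'=0.0625, y'=-0.0608
  A=0.0775, B=-0.3547, C=(l²−L²−A²−y'²−z²)/(2L)=-0.0796
  γ=atan2(-0.3547,0.0775)=-1.3556;  ψ=arccos(-0.2192)=1.7918;  θ2=γ+ψ≈0.4362
φ3=240.0° → target in arm frame (-0.0839, -0.0237)
  e−x'=0.2239;  (l²−L²−(e−x')²−y'²−z²)/2L = -0.2845
  θ3 = atan2(B,A) + arccos(C/0.4194) = 1.3084

θ₁ = 0.6980, θ₂ = 0.4362, θ₃ = 1.3084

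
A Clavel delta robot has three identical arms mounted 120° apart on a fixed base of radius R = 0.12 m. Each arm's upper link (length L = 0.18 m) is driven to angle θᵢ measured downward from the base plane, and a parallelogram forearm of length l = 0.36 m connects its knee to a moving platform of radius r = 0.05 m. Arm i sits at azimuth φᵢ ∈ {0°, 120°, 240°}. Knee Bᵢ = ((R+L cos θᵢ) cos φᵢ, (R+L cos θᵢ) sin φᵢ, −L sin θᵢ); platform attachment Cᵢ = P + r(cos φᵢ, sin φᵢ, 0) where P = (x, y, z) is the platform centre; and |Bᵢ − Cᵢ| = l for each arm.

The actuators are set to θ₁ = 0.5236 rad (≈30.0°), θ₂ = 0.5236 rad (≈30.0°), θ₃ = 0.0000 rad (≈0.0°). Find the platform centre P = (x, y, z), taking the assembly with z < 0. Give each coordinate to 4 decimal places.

(-0.0419, -0.0726, -0.3194)

φ1=0.0°: virtual centre (0.2259, 0.0000, -0.0900), radius l
φ2=120.0°: virtual centre (-0.1129, 0.1956, -0.0900), radius l
centre 3 = (0.2500·cos240.0°, 0.2500·sin240.0°, 0.0000) = (-0.1250, -0.2165, 0.0000)
|centre ₂|²−|centre ₁|² = 0.0000;  |centre ₃|²−|centre ₁|² = 0.0034
plane₁₂: -0.6777x+0.3912y+0.0000z = 0.0000
Cramer: x(z) = -0.0023+0.1240z;  y(z) = -0.0040+0.2148z
quadratic in z: (1.0615)z²+(0.1217)z+(-0.0694)=0, √Δ=0.5563 → z ∈ {-0.3194, 0.2047}; z = -0.3194 (taking z<0)
x = -0.0419, y = -0.0726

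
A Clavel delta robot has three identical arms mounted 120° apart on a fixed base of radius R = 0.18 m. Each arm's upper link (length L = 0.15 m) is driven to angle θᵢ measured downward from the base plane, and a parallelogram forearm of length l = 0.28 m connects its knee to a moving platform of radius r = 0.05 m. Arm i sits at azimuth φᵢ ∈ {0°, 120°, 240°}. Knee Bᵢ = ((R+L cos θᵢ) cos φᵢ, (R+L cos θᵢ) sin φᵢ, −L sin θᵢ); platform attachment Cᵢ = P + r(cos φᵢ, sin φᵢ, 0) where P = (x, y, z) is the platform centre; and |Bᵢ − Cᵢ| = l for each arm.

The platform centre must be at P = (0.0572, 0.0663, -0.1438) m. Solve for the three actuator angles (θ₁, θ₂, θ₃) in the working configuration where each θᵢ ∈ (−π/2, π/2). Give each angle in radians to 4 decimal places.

φ1=0.0° → target in arm frame (0.0572, 0.0663)
  A=0.0728, B=-0.1438, C=(l²−L²−A²−y'²−z²)/(2L)=0.0851
  θ1 = atan2(B,A) + arccos(C/0.1612) = -0.0875
rotate P by −φ2: (0.0288, -0.0827, -0.1438)
  e−x'=0.1012;  (l²−L²−(e−x')²−y'²−z²)/2L = 0.0605
  θ2 = atan2(B,A) + arccos(C/0.1758) = 0.2620
arm 3 (φ=240.0°): x'=-0.0860, y'=0.0164
  A=0.2160, B=-0.1438, C=(l²−L²−A²−y'²−z²)/(2L)=-0.0390
  γ=atan2(-0.1438,0.2160)=-0.5873;  ψ=arccos(-0.1504)=1.7218;  θ3=γ+ψ≈1.1345

θ₁ = -0.0875, θ₂ = 0.2620, θ₃ = 1.1345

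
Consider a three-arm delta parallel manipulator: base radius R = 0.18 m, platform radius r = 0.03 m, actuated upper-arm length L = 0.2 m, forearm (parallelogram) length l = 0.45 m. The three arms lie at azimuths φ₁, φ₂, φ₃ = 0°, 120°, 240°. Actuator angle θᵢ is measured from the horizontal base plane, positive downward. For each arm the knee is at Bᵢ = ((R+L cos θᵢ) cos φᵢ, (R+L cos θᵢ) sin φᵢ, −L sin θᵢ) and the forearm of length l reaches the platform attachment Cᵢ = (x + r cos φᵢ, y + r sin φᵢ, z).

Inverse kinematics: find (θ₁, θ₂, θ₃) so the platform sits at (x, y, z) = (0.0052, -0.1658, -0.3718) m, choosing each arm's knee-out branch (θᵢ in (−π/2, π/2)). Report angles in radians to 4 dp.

φ1=0.0° → target in arm frame (0.0052, -0.1658)
  e−x'=0.1448;  (l²−L²−(e−x')²−y'²−z²)/2L = -0.0605
  γ=atan2(-0.3718,0.1448)=-1.1994;  ψ=arccos(-0.1516)=1.7230;  θ1=γ+ψ≈0.5235
rotate P by −φ2: (-0.1462, 0.0784, -0.3718)
  A=0.2962, B=-0.3718, C=(l²−L²−A²−y'²−z²)/(2L)=-0.1740
  √(A²+B²)=0.4754;  θ2 = -0.8981+1.9456 ≈ 1.0475
rotate P by −φ3: (0.1410, 0.0874, -0.3718)
  A cos θ + B sin θ = C:  0.0090·cos θ + -0.3718·sin θ = 0.0414
  γ=atan2(-0.3718,0.0090)=-1.5466;  ψ=arccos(0.1112)=1.4594;  θ3=γ+ψ≈-0.0872

θ₁ = 0.5235, θ₂ = 1.0475, θ₃ = -0.0872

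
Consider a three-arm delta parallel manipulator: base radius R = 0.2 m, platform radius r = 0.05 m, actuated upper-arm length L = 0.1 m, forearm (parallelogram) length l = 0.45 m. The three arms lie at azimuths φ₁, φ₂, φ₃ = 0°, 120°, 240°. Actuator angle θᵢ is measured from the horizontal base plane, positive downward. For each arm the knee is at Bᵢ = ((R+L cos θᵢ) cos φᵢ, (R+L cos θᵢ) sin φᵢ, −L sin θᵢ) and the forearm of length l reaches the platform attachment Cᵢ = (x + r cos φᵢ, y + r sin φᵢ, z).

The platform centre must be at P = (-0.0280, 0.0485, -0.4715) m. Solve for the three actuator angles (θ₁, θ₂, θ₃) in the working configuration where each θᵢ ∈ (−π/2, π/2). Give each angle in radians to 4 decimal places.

rotate P by −φ1: (-0.0280, 0.0485, -0.4715)
  A cos θ + B sin θ = C:  0.1780·cos θ + -0.4715·sin θ = -0.3192
  √(A²+B²)=0.5040;  θ1 = -1.2098+2.2568 ≈ 1.0470
φ2=120.0° → target in arm frame (0.0560, 0.0000)
  A=0.0940, B=-0.4715, C=(l²−L²−A²−y'²−z²)/(2L)=-0.1932
  γ=atan2(-0.4715,0.0940)=-1.3740;  ψ=arccos(-0.4019)=1.9844;  θ2=γ+ψ≈0.6104
rotate P by −φ3: (-0.0280, -0.0485, -0.4715)
  A=0.1780, B=-0.4715, C=(l²−L²−A²−y'²−z²)/(2L)=-0.3192
  √(A²+B²)=0.5040;  θ3 = -1.2098+2.2568 ≈ 1.0470

θ₁ = 1.0470, θ₂ = 0.6104, θ₃ = 1.0470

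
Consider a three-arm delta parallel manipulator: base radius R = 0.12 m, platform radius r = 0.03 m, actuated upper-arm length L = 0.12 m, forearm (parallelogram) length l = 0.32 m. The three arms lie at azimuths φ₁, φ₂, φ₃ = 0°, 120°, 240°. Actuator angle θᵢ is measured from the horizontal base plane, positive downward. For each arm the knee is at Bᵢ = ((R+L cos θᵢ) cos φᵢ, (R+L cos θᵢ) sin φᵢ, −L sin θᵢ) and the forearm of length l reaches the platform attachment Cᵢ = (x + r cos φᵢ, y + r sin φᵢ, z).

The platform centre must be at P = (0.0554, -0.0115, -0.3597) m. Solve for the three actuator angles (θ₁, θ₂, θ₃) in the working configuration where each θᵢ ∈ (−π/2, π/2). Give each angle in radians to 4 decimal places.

φ1=0.0° → target in arm frame (0.0554, -0.0115)
  e−x'=0.0346;  (l²−L²−(e−x')²−y'²−z²)/2L = -0.1780
  θ1 = atan2(B,A) + arccos(C/0.3614) = 0.6109
arm 2 (φ=120.0°): x'=-0.0377, y'=-0.0422
  e−x'=0.1277;  (l²−L²−(e−x')²−y'²−z²)/2L = -0.2478
  √(A²+B²)=0.3817;  θ2 = -1.2298+2.2773 ≈ 1.0475
arm 3 (φ=240.0°): x'=-0.0177, y'=0.0537
  A cos θ + B sin θ = C:  0.1077·cos θ + -0.3597·sin θ = -0.2328
  γ=atan2(-0.3597,0.1077)=-1.2798;  ψ=arccos(-0.6201)=2.2396;  θ3=γ+ψ≈0.9599

θ₁ = 0.6109, θ₂ = 1.0475, θ₃ = 0.9599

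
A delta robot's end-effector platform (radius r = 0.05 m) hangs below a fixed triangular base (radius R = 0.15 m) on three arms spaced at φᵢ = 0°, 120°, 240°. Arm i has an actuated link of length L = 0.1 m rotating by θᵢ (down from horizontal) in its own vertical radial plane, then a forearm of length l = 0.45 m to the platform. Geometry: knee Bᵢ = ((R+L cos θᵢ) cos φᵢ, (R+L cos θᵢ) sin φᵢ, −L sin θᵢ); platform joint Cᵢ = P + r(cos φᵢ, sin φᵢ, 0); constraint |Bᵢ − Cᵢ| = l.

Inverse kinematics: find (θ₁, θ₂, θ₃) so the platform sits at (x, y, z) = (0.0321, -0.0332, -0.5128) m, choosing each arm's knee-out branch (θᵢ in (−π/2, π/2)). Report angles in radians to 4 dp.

arm 1 (φ=0.0°): x'=0.0321, y'=-0.0332
  e−x'=0.0679;  (l²−L²−(e−x')²−y'²−z²)/2L = -0.3809
  θ1 = atan2(B,A) + arccos(C/0.5173) = 0.9593
arm 2 (φ=120.0°): x'=-0.0448, y'=-0.0112
  e−x'=0.1448;  (l²−L²−(e−x')²−y'²−z²)/2L = -0.4578
  γ=atan2(-0.5128,0.1448)=-1.2956;  ψ=arccos(-0.8591)=2.6043;  θ2=γ+ψ≈1.3088
arm 3 (φ=240.0°): x'=0.0127, y'=0.0444
  e−x'=0.0873;  (l²−L²−(e−x')²−y'²−z²)/2L = -0.4003
  θ3 = atan2(B,A) + arccos(C/0.5202) = 1.0467

θ₁ = 0.9593, θ₂ = 1.3088, θ₃ = 1.0467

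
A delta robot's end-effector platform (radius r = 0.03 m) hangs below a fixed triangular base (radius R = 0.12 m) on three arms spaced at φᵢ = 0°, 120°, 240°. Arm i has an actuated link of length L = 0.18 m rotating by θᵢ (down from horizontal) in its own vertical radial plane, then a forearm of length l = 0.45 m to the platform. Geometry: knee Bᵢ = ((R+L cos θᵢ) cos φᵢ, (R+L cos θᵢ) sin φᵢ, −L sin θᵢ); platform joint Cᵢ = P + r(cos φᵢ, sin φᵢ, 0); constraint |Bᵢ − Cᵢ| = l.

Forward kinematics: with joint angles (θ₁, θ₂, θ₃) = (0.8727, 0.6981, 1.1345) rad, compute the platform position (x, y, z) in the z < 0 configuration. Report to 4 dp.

φ1=0.0°: virtual centre (0.2057, 0.0000, -0.1379), radius l
arm 2 at φ=120.0°: e+L cos θ2 = 0.2279;  centre 2 = (-0.1139, 0.1974, -0.1157)
centre 3 = (0.1661·cos240.0°, 0.1661·sin240.0°, -0.1631) = (-0.0830, -0.1438, -0.1631)
eliminate P² terms by subtracting sphere 1 from 2 and 3
plane₁₂: -0.6393x+0.3947y+0.0444z = 0.0040
Cramer: x(z) = 0.0040-0.0174z;  y(z) = 0.0167-0.1406z
quadratic in z: (1.0201)z²+(0.2781)z+(-0.1425)=0, √Δ=0.8118 → z ∈ {-0.5342, 0.2616}; z = -0.5342 (taking z<0)
x = 0.0133, y = 0.0918

(0.0133, 0.0918, -0.5342)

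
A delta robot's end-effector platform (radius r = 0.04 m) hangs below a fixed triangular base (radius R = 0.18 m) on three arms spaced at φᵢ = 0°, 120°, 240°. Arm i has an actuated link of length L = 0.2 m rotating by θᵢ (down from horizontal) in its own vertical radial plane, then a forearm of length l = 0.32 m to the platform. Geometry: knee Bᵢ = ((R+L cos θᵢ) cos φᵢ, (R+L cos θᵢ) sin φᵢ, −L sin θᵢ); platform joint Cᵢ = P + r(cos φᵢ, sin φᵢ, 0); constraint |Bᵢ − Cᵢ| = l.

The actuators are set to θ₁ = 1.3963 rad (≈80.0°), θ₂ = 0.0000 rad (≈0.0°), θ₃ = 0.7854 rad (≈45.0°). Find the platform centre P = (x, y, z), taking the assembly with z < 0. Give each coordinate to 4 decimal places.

centre 1 = (0.1747·cos0.0°, 0.1747·sin0.0°, -0.1970) = (0.1747, 0.0000, -0.1970)
arm 2 at φ=120.0°: e+L cos θ2 = 0.3400;  centre 2 = (-0.1700, 0.2944, 0.0000)
φ3=240.0°: virtual centre (-0.1407, -0.2437, -0.1414), radius l
eliminate P² terms by subtracting sphere 1 from 2 and 3
linear system: -0.6894x+0.5889y = 0.0463−0.3939z; -0.6309x+-0.4874y = 0.0299−0.1111z
det = 0.7076;  x = -0.0567+0.3638z,  y = 0.0122+-0.2430z
quadratic in z: (1.1914)z²+(0.2196)z+(-0.0099)=0, √Δ=0.3087 → z ∈ {-0.2217, 0.0374}; z = -0.2217 (taking z<0)
x = -0.1374, y = 0.0660

(-0.1374, 0.0660, -0.2217)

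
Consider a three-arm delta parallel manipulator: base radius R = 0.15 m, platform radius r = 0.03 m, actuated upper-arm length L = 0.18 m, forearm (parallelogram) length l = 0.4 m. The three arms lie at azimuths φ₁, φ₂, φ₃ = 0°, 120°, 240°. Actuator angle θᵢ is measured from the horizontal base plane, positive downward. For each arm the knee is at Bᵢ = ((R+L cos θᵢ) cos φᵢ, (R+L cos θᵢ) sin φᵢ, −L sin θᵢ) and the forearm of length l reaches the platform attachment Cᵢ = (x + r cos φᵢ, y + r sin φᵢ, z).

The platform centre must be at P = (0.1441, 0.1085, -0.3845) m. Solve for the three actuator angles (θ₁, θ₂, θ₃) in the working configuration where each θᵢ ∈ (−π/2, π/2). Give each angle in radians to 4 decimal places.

θ₁ = 0.1746, θ₂ = 0.6981, θ₃ = 1.3087

rotate P by −φ1: (0.1441, 0.1085, -0.3845)
  A cos θ + B sin θ = C:  -0.0241·cos θ + -0.3845·sin θ = -0.0905
  √(A²+B²)=0.3853;  θ1 = -1.6334+1.8080 ≈ 0.1746
φ2=120.0° → target in arm frame (0.0219, -0.1790)
  e−x'=0.0981;  (l²−L²−(e−x')²−y'²−z²)/2L = -0.1720
  √(A²+B²)=0.3968;  θ2 = -1.3210+2.0191 ≈ 0.6981
φ3=240.0° → target in arm frame (-0.1660, 0.0705)
  A=0.2860, B=-0.3845, C=(l²−L²−A²−y'²−z²)/(2L)=-0.2973
  √(A²+B²)=0.4792;  θ3 = -0.9312+2.2400 ≈ 1.3087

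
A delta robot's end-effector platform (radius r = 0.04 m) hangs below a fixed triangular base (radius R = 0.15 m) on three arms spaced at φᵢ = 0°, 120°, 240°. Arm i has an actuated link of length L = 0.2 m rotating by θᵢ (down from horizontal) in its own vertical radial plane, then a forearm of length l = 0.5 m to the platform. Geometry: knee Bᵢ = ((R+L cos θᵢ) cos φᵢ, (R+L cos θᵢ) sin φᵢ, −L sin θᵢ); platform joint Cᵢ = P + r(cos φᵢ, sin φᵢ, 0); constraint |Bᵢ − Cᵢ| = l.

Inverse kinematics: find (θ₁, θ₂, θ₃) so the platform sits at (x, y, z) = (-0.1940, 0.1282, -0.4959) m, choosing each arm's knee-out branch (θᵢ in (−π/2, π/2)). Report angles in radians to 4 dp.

θ₁ = 1.2215, θ₂ = 0.0871, θ₃ = 0.7853

φ1=0.0° → target in arm frame (-0.1940, 0.1282)
  A=0.3040, B=-0.4959, C=(l²−L²−A²−y'²−z²)/(2L)=-0.3619
  γ=atan2(-0.4959,0.3040)=-1.0209;  ψ=arccos(-0.6222)=2.2424;  θ1=γ+ψ≈1.2215
φ2=120.0° → target in arm frame (0.2080, 0.1039)
  e−x'=-0.0980;  (l²−L²−(e−x')²−y'²−z²)/2L = -0.1408
  θ2 = atan2(B,A) + arccos(C/0.5055) = 0.0871
rotate P by −φ3: (-0.0140, -0.2321, -0.4959)
  A=0.1240, B=-0.4959, C=(l²−L²−A²−y'²−z²)/(2L)=-0.2629
  √(A²+B²)=0.5112;  θ3 = -1.3257+2.1111 ≈ 0.7853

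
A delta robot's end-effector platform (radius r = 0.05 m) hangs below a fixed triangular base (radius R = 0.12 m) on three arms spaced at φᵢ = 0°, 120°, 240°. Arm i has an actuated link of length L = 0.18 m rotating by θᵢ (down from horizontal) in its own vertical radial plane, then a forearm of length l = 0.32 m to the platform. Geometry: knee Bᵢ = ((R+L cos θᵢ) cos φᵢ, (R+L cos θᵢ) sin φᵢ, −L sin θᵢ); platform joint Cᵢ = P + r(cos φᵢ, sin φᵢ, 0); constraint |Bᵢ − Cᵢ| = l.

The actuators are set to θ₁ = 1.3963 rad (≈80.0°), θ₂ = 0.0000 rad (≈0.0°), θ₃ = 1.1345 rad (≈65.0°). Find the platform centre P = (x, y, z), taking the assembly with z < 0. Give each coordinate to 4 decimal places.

centre 1 = (0.1013·cos0.0°, 0.1013·sin0.0°, -0.1773) = (0.1013, 0.0000, -0.1773)
centre 2 = (0.2500·cos120.0°, 0.2500·sin120.0°, 0.0000) = (-0.1250, 0.2165, 0.0000)
arm 3 at φ=240.0°: e+L cos θ3 = 0.1461;  centre 3 = (-0.0730, -0.1265, -0.1631)
eliminate P² terms by subtracting sphere 1 from 2 and 3
linear system: -0.4525x+0.4330y = 0.0208−0.3545z; -0.3486x+-0.2530y = 0.0063−0.0283z
Cramer: x(z) = -0.0301+0.3840z;  y(z) = 0.0167-0.4174z
quadratic in z: (1.3217)z²+(0.2398)z+(-0.0534)=0, √Δ=0.5832 → z ∈ {-0.3113, 0.1299}; z = -0.3113 (taking z<0)
x = -0.1496, y = 0.1466

(-0.1496, 0.1466, -0.3113)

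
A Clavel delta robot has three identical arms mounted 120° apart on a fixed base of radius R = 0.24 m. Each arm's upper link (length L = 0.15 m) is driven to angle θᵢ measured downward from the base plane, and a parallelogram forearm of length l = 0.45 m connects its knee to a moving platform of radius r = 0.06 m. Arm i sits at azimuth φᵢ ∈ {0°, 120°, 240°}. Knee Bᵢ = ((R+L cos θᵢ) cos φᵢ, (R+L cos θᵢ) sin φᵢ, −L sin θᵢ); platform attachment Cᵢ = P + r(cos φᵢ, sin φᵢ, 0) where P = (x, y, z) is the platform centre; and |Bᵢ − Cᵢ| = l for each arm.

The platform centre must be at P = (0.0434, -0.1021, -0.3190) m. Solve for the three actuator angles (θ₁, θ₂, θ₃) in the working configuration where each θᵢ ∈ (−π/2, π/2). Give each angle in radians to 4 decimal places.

θ₁ = -0.0872, θ₂ = 0.7853, θ₃ = -0.2613

arm 1 (φ=0.0°): x'=0.0434, y'=-0.1021
  A cos θ + B sin θ = C:  0.1366·cos θ + -0.3190·sin θ = 0.1639
  θ1 = atan2(B,A) + arccos(C/0.3470) = -0.0872
φ2=120.0° → target in arm frame (-0.1101, 0.0135)
  A=0.2901, B=-0.3190, C=(l²−L²−A²−y'²−z²)/(2L)=-0.0204
  √(A²+B²)=0.4312;  θ2 = -0.8328+1.6181 ≈ 0.7853
arm 3 (φ=240.0°): x'=0.0667, y'=0.0886
  A cos θ + B sin θ = C:  0.1133·cos θ + -0.3190·sin θ = 0.1918
  γ=atan2(-0.3190,0.1133)=-1.2296;  ψ=arccos(0.5667)=0.9683;  θ3=γ+ψ≈-0.2613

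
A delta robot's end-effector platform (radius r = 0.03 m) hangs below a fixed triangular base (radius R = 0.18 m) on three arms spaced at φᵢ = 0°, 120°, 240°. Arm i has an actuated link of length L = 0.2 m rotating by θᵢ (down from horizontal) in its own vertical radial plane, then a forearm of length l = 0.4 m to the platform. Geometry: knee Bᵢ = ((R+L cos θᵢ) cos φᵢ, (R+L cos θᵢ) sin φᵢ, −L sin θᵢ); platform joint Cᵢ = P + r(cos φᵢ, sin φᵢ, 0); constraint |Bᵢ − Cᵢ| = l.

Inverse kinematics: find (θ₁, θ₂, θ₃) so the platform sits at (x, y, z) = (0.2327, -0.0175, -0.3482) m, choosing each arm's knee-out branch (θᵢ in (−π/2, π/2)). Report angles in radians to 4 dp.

arm 1 (φ=0.0°): x'=0.2327, y'=-0.0175
  e−x'=-0.0827;  (l²−L²−(e−x')²−y'²−z²)/2L = -0.0210
  γ=atan2(-0.3482,-0.0827)=-1.8040;  ψ=arccos(-0.0586)=1.6294;  θ1=γ+ψ≈-0.1746
rotate P by −φ2: (-0.1315, -0.1928, -0.3482)
  e−x'=0.2815;  (l²−L²−(e−x')²−y'²−z²)/2L = -0.2941
  θ2 = atan2(B,A) + arccos(C/0.4478) = 1.3966
φ3=240.0° → target in arm frame (-0.1012, 0.2103)
  A cos θ + B sin θ = C:  0.2512·cos θ + -0.3482·sin θ = -0.2714
  γ=atan2(-0.3482,0.2512)=-0.9458;  ψ=arccos(-0.6321)=2.2551;  θ3=γ+ψ≈1.3092

θ₁ = -0.1746, θ₂ = 1.3966, θ₃ = 1.3092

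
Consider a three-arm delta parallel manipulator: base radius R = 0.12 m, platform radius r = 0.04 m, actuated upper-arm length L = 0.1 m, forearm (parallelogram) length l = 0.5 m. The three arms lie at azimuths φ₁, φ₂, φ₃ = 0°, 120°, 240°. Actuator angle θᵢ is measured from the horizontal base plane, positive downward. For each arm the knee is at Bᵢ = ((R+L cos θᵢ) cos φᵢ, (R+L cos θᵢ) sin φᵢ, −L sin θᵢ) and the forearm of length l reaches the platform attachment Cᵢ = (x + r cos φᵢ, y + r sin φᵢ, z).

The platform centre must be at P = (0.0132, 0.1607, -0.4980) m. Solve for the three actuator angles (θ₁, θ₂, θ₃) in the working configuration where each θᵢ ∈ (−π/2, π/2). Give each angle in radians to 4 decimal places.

θ₁ = 0.5243, θ₂ = 0.0876, θ₃ = 1.0477

arm 1 (φ=0.0°): x'=0.0132, y'=0.1607
  A=0.0668, B=-0.4980, C=(l²−L²−A²−y'²−z²)/(2L)=-0.1915
  θ1 = atan2(B,A) + arccos(C/0.5025) = 0.5243
rotate P by −φ2: (0.1326, -0.0918, -0.4980)
  A cos θ + B sin θ = C:  -0.0526·cos θ + -0.4980·sin θ = -0.0960
  √(A²+B²)=0.5008;  θ2 = -1.6760+1.7636 ≈ 0.0876
φ3=240.0° → target in arm frame (-0.1458, -0.0689)
  A cos θ + B sin θ = C:  0.2258·cos θ + -0.4980·sin θ = -0.3186
  √(A²+B²)=0.5468;  θ3 = -1.1452+2.1929 ≈ 1.0477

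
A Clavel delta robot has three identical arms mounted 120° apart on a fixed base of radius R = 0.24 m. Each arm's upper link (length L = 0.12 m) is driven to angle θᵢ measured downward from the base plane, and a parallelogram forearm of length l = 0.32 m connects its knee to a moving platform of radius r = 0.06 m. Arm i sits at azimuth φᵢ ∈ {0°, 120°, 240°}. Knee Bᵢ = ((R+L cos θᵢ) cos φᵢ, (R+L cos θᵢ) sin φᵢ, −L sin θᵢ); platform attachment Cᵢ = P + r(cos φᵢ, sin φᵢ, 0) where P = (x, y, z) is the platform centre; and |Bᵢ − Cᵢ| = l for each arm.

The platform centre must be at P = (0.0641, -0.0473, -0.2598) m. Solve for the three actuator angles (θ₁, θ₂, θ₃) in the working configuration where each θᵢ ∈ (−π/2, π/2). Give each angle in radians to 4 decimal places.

θ₁ = 0.3488, θ₂ = 1.3092, θ₃ = 0.7851

φ1=0.0° → target in arm frame (0.0641, -0.0473)
  A cos θ + B sin θ = C:  0.1159·cos θ + -0.2598·sin θ = 0.0201
  θ1 = atan2(B,A) + arccos(C/0.2845) = 0.3488
rotate P by −φ2: (-0.0730, -0.0319, -0.2598)
  e−x'=0.2530;  (l²−L²−(e−x')²−y'²−z²)/2L = -0.1855
  √(A²+B²)=0.3626;  θ2 = -0.7986+2.1078 ≈ 1.3092
rotate P by −φ3: (0.0089, 0.0792, -0.2598)
  A cos θ + B sin θ = C:  0.1711·cos θ + -0.2598·sin θ = -0.0626
  γ=atan2(-0.2598,0.1711)=-0.9884;  ψ=arccos(-0.2014)=1.7735;  θ3=γ+ψ≈0.7851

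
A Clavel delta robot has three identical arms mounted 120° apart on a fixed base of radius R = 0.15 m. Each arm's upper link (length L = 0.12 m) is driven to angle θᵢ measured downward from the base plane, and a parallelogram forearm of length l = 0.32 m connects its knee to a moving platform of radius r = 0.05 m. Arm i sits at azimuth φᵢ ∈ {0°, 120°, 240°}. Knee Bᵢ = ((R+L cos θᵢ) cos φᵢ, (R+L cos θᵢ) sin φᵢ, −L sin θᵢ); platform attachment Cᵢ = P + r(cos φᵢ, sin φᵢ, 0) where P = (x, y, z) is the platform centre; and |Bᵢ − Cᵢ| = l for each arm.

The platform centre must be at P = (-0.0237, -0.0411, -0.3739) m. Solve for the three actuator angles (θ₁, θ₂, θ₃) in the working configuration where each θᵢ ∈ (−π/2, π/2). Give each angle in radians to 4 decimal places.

θ₁ = 1.1346, θ₂ = 1.1348, θ₃ = 0.7858

arm 1 (φ=0.0°): x'=-0.0237, y'=-0.0411
  A=0.1237, B=-0.3739, C=(l²−L²−A²−y'²−z²)/(2L)=-0.2866
  θ1 = atan2(B,A) + arccos(C/0.3938) = 1.1346
φ2=120.0° → target in arm frame (-0.0237, 0.0411)
  A=0.1237, B=-0.3739, C=(l²−L²−A²−y'²−z²)/(2L)=-0.2867
  θ2 = atan2(B,A) + arccos(C/0.3938) = 1.1348
φ3=240.0° → target in arm frame (0.0474, 0.0000)
  A cos θ + B sin θ = C:  0.0526·cos θ + -0.3739·sin θ = -0.2273
  θ3 = atan2(B,A) + arccos(C/0.3776) = 0.7858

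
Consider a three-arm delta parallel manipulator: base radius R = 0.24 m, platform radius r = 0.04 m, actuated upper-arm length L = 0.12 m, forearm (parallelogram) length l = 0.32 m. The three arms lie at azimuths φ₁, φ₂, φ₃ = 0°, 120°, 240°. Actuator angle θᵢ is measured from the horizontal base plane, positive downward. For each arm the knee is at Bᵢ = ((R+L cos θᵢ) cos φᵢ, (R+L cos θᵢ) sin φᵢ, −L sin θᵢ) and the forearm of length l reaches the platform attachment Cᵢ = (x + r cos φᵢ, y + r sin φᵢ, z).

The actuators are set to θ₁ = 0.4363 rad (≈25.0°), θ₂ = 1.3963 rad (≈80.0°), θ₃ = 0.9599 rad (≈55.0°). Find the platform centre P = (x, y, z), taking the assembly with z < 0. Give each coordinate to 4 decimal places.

arm 1 at φ=0.0°: ρ1 = 0.3088;  centre 1 = (0.3088, 0.0000, -0.0507)
arm 2 at φ=120.0°: ρ2 = 0.2208;  centre 2 = (-0.1104, 0.1912, -0.1182)
centre 3 = (0.2688·cos240.0°, 0.2688·sin240.0°, -0.0983) = (-0.1344, -0.2328, -0.0983)
eliminate P² terms by subtracting sphere 1 from 2 and 3
linear system: -0.8384x+0.3825y = -0.0352−-0.1349z; -0.8863x+-0.4656y = -0.0160−-0.0952z
Cramer: x(z) = 0.0308-0.1360z;  y(z) = -0.0244+0.0546z
sphere 1 gives Az²+Bz+C=0 with A=1.0215, B=0.1744, C=-0.0220;  B²−4AC=0.1203;  roots -0.2551, 0.0844;  negative root z = -0.2551
x = 0.0655, y = -0.0383

(0.0655, -0.0383, -0.2551)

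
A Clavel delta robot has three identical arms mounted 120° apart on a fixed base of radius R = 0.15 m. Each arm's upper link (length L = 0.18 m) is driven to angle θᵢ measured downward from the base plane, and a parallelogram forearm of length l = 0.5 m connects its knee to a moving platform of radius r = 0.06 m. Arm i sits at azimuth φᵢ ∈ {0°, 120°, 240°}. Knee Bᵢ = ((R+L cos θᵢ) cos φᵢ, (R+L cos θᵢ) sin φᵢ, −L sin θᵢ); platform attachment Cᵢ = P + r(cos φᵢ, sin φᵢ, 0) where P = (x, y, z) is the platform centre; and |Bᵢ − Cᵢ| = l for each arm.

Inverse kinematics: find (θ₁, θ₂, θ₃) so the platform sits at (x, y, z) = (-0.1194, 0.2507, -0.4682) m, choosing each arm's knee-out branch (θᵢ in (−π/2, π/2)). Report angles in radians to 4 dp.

φ1=0.0° → target in arm frame (-0.1194, 0.2507)
  A cos θ + B sin θ = C:  0.2094·cos θ + -0.4682·sin θ = -0.3009
  √(A²+B²)=0.5129;  θ1 = -1.1502+2.1976 ≈ 1.0474
arm 2 (φ=120.0°): x'=0.2768, y'=-0.0219
  A cos θ + B sin θ = C:  -0.1868·cos θ + -0.4682·sin θ = -0.1028
  θ2 = atan2(B,A) + arccos(C/0.5041) = -0.1744
φ3=240.0° → target in arm frame (-0.1574, -0.2288)
  e−x'=0.2474;  (l²−L²−(e−x')²−y'²−z²)/2L = -0.3199
  θ3 = atan2(B,A) + arccos(C/0.5296) = 1.1347

θ₁ = 1.0474, θ₂ = -0.1744, θ₃ = 1.1347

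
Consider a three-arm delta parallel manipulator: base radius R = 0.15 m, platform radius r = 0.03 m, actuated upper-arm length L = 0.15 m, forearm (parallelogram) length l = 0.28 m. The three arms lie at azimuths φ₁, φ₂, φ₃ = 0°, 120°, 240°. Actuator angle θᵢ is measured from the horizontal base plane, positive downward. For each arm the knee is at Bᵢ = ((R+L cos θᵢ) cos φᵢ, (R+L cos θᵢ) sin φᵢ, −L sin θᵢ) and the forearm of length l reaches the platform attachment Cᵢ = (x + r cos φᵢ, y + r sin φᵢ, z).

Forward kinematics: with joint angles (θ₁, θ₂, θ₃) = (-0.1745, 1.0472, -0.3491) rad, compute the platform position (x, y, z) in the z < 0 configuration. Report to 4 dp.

(0.0378, -0.0758, -0.1146)

φ1=0.0°: virtual centre (0.2677, 0.0000, 0.0260), radius l
centre 2 = (0.1950·cos120.0°, 0.1950·sin120.0°, -0.1299) = (-0.0975, 0.1689, -0.1299)
centre 3 = (0.2610·cos240.0°, 0.2610·sin240.0°, 0.0513) = (-0.1305, -0.2260, 0.0513)
|centre ₂|²−|centre ₁|² = -0.0175;  |centre ₃|²−|centre ₁|² = -0.0016
plane₁₂: -0.7304x+0.3377y+-0.3119z = -0.0175
Cramer: x(z) = 0.0141-0.2068z;  y(z) = -0.0212+0.4762z
sphere 1 gives Az²+Bz+C=0 with A=1.2695, B=0.0326, C=-0.0129;  B²−4AC=0.0668;  roots -0.1146, 0.0889;  negative root z = -0.1146
x = 0.0378, y = -0.0758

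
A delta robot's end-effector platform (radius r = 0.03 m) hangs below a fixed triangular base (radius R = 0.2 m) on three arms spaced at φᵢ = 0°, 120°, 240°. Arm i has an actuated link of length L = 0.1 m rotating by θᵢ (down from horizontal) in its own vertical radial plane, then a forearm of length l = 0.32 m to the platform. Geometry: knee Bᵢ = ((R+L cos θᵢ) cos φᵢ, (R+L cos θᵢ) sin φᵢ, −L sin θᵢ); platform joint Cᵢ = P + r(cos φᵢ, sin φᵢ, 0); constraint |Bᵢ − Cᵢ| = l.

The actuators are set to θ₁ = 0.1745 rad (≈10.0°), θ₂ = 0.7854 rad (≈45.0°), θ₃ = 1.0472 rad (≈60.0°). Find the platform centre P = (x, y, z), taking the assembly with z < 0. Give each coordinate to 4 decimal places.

(0.0586, 0.0206, -0.2580)

arm 1 at φ=0.0°: e+L cos θ1 = 0.2685;  centre 1 = (0.2685, 0.0000, -0.0174)
arm 2 at φ=120.0°: e+L cos θ2 = 0.2407;  centre 2 = (-0.1204, 0.2085, -0.0707)
arm 3 at φ=240.0°: e+L cos θ3 = 0.2200;  centre 3 = (-0.1100, -0.1905, -0.0866)
eliminate P² terms by subtracting sphere 1 from 2 and 3
plane₁₂: -0.7777x+0.4169y+-0.1067z = -0.0094
Cramer: x(z) = 0.0171-0.1608z;  y(z) = 0.0093-0.0440z
sphere 1 gives Az²+Bz+C=0 with A=1.0278, B=0.1147, C=-0.0388;  B²−4AC=0.1728;  roots -0.2580, 0.1464;  negative root z = -0.2580
x = 0.0586, y = 0.0206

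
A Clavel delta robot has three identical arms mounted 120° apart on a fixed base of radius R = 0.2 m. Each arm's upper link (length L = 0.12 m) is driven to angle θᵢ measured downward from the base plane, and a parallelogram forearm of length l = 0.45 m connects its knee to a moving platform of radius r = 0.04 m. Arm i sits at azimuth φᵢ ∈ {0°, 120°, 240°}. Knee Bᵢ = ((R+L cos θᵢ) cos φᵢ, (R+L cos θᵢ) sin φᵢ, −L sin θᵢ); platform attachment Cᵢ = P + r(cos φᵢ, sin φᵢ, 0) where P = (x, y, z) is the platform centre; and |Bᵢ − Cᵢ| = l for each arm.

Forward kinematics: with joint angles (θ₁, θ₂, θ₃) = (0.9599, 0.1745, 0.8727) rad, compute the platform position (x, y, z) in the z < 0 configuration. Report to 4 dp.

arm 1 at φ=0.0°: (R−r)+L cos θ1 = 0.2288;  centre 1 = (0.2288, 0.0000, -0.0983)
arm 2 at φ=120.0°: (R−r)+L cos θ2 = 0.2782;  centre 2 = (-0.1391, 0.2409, -0.0208)
arm 3 at φ=240.0°: (R−r)+L cos θ3 = 0.2371;  centre 3 = (-0.1186, -0.2054, -0.0919)
eliminate P² terms by subtracting sphere 1 from 2 and 3
plane₁₂: -0.7358x+0.4818y+0.1549z = 0.0158
Cramer: x(z) = -0.0122+0.1095z;  y(z) = 0.0142-0.1543z
into |P−centre ₁|² = l²: 1.0358z² + 0.1394z + -0.1345 = 0;  Δ = 0.5769;  z = -0.4339 or 0.2993 → z<0 root = -0.4339
x = -0.0597, y = 0.0811

(-0.0597, 0.0811, -0.4339)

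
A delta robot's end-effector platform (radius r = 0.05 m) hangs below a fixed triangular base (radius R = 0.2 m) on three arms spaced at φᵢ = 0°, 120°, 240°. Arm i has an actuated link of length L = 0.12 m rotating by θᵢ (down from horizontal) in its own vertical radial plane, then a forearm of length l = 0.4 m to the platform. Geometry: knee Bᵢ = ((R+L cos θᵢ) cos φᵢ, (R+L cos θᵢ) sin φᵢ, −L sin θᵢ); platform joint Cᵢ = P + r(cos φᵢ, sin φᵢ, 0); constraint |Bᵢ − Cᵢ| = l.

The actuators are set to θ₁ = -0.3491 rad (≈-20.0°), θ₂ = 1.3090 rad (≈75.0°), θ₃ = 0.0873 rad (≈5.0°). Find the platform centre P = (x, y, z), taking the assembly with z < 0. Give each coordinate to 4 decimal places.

(0.1133, -0.1297, -0.3066)

φ1=0.0°: virtual centre (0.2628, 0.0000, 0.0410), radius l
φ2=120.0°: virtual centre (-0.0905, 0.1568, -0.1159), radius l
φ3=240.0°: virtual centre (-0.1348, -0.2334, -0.0105), radius l
eliminate P² terms by subtracting sphere 1 from 2 and 3
linear system: -0.7066x+0.3136y = -0.0245−-0.3139z; -0.7951x+-0.4669y = 0.0020−-0.1030z
Cramer: x(z) = 0.0187-0.3088z;  y(z) = -0.0361+0.3052z
quadratic in z: (1.1885)z²+(0.0466)z+(-0.0974)=0, √Δ=0.6821 → z ∈ {-0.3066, 0.2674}; z = -0.3066 (taking z<0)
x = 0.1133, y = -0.1297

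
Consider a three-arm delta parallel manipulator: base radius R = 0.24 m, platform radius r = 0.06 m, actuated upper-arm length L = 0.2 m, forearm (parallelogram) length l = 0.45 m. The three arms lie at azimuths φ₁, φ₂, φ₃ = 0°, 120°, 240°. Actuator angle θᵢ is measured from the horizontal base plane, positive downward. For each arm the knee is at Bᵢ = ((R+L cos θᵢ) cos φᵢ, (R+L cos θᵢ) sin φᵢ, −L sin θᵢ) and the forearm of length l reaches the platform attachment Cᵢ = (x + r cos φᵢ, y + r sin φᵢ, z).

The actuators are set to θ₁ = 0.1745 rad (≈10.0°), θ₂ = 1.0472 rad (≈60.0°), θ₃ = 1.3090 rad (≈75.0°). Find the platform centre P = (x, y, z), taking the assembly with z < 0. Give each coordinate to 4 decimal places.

(0.1724, 0.0485, -0.4326)

φ1=0.0°: virtual centre (0.3770, 0.0000, -0.0347), radius l
O2 = (0.2800·cos120.0°, 0.2800·sin120.0°, -0.1732) = (-0.1400, 0.2425, -0.1732)
O3 = (0.2318·cos240.0°, 0.2318·sin240.0°, -0.1932) = (-0.1159, -0.2007, -0.1932)
eliminate P² terms by subtracting sphere 1 from 2 and 3
linear system: -1.0339x+0.4850y = -0.0349−-0.2770z; -0.9857x+-0.4014y = -0.0523−-0.3169z
Cramer: x(z) = 0.0441-0.2966z;  y(z) = 0.0220-0.0612z
sphere 1 gives Az²+Bz+C=0 with A=1.0917, B=0.2642, C=-0.0900;  B²−4AC=0.4628;  roots -0.4326, 0.1906;  negative root z = -0.4326
x = 0.1724, y = 0.0485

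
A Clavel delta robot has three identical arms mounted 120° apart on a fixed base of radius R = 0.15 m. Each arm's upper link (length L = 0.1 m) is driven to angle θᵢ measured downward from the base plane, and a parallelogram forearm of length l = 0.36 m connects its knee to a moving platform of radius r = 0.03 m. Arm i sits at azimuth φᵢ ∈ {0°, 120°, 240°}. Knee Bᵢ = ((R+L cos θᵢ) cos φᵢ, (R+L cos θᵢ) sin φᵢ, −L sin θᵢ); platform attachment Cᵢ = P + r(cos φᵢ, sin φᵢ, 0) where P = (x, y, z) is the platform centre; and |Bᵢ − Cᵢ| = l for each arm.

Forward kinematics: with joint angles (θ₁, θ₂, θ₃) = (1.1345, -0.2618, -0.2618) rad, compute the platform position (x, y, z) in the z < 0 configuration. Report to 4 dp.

S1 = (0.1623·cos0.0°, 0.1623·sin0.0°, -0.0906) = (0.1623, 0.0000, -0.0906)
S2 = (0.2166·cos120.0°, 0.2166·sin120.0°, 0.0259) = (-0.1083, 0.1876, 0.0259)
arm 3 at φ=240.0°: ρ3 = 0.2166;  S3 = (-0.1083, -0.1876, 0.0259)
|S₂|²−|S₁|² = 0.0130;  |S₃|²−|S₁|² = 0.0130
[-0.5411 0.3751 0.2330]·P = 0.0130;  [-0.5411 -0.3751 0.2330]·P = 0.0130
det = 0.4060;  x = -0.0241+0.4306z,  y = 0.0000+0.0000z
quadratic in z: (1.1855)z²+(0.0208)z+(-0.0867)=0, √Δ=0.6414 → z ∈ {-0.2793, 0.2618}; z = -0.2793 (taking z<0)
x = -0.1444, y = 0.0000

(-0.1444, 0.0000, -0.2793)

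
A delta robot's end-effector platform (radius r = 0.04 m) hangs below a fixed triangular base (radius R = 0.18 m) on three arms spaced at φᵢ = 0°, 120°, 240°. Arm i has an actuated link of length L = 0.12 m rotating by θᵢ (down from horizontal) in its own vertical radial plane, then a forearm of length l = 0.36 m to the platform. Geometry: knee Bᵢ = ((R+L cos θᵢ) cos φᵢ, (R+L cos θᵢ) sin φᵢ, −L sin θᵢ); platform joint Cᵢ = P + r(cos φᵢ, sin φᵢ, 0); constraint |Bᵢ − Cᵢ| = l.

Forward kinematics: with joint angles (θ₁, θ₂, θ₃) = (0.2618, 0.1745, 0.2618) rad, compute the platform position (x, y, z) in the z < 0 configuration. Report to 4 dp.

φ1=0.0°: virtual centre (0.2559, 0.0000, -0.0311), radius l
O2 = (0.2582·cos120.0°, 0.2582·sin120.0°, -0.0208) = (-0.1291, 0.2236, -0.0208)
O3 = (0.2559·cos240.0°, 0.2559·sin240.0°, -0.0311) = (-0.1280, -0.2216, -0.0311)
subtract pairs → two planes through P
[-0.7700 0.4472 0.0204]·P = 0.0006;  [-0.7677 -0.4433 0.0000]·P = 0.0000
Cramer: x(z) = -0.0004+0.0132z;  y(z) = 0.0007-0.0229z
sphere 1 gives Az²+Bz+C=0 with A=1.0007, B=0.0553, C=-0.0629;  B²−4AC=0.2550;  roots -0.2799, 0.2247;  negative root z = -0.2799
x = -0.0041, y = 0.0071

(-0.0041, 0.0071, -0.2799)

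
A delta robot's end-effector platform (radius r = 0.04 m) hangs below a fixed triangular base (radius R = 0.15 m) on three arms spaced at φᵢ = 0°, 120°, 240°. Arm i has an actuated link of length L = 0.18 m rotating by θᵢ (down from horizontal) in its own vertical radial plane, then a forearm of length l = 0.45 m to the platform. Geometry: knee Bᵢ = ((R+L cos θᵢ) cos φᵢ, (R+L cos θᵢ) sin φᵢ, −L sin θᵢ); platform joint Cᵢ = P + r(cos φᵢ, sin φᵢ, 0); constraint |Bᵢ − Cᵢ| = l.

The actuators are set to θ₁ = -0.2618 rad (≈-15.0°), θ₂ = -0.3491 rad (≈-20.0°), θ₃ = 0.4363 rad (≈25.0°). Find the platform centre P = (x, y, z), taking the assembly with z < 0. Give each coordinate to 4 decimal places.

(0.0437, 0.0943, -0.3221)

φ1=0.0°: virtual centre (0.2839, 0.0000, 0.0466), radius l
centre 2 = (0.2791·cos120.0°, 0.2791·sin120.0°, 0.0616) = (-0.1396, 0.2417, 0.0616)
φ3=240.0°: virtual centre (-0.1366, -0.2365, -0.0761), radius l
subtract pairs → two planes through P
[-0.8469 0.4835 0.0300]·P = -0.0010;  [-0.8409 -0.4731 -0.2453]·P = -0.0024
Cramer: x(z) = 0.0020-0.1294z;  y(z) = 0.0014-0.2886z
quadratic in z: (1.1000)z²+(-0.0211)z+(-0.1209)=0, √Δ=0.7296 → z ∈ {-0.3221, 0.3412}; z = -0.3221 (taking z<0)
x = 0.0437, y = 0.0943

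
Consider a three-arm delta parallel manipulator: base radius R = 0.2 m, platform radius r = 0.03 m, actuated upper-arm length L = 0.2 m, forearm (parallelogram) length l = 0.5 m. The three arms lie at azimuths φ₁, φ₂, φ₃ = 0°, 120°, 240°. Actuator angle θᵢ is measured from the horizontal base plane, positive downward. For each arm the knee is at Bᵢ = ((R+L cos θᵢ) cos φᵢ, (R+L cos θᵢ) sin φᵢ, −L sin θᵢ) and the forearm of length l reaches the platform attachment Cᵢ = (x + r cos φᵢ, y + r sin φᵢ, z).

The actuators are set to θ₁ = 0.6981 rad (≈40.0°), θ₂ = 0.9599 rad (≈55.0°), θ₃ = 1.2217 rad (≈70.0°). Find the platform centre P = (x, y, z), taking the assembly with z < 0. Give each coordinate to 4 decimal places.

(0.0842, 0.0517, -0.5647)

arm 1 at φ=0.0°: ρ1 = 0.3232;  O1 = (0.3232, 0.0000, -0.1286)
φ2=120.0°: virtual centre (-0.1424, 0.2466, -0.1638), radius l
O3 = (0.2384·cos240.0°, 0.2384·sin240.0°, -0.1879) = (-0.1192, -0.2065, -0.1879)
subtract pairs → two planes through P
plane₁₂: -0.9311x+0.4932y+-0.0705z = -0.0131
Cramer: x(z) = 0.0239-0.1068z;  y(z) = 0.0186-0.0587z
quadratic in z: (1.0149)z²+(0.3189)z+(-0.1435)=0, √Δ=0.8273 → z ∈ {-0.5647, 0.2505}; z = -0.5647 (taking z<0)
x = 0.0842, y = 0.0517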